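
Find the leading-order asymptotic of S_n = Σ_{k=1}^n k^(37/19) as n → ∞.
S_n ~ (19/56) · n^(56/19)

Integral comparison: Σ_{k=1}^n k^(37/19) = ∫_0^n x^(37/19) dx + O(n^(37/19)). The integral is n^(1 + 37/19) / (1 + 37/19) = n^((37+19)/19) / ((37+19)/19) = (19/56) · n^(56/19).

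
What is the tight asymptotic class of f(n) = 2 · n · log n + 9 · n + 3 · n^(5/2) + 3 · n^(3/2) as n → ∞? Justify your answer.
f(n) ∈ Θ(n^(5/2))

Compare the terms by growth order. For large n, n^a · (log n)^b dominates n^a' · (log n)^b' iff a > a', or (a = a' and b > b'). Ranking the 4 terms shows the dominant one is 3 · n^(5/2). Hence f(n) ∈ Θ(n^(5/2)).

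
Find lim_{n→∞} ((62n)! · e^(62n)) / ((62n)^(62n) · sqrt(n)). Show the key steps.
lim = sqrt(2π·62)

Stirling: (62n)! ~ sqrt(2π·62n) · (62n/e)^(62n). Hence
  (62n)! · e^(62n) / (62n)^(62n) ~ sqrt(2π·62n).
Dividing by sqrt(n): sqrt(2π·62n) / sqrt(n) = sqrt(2π·62) · n^((1−1)/2), so the limit is sqrt(2π·62).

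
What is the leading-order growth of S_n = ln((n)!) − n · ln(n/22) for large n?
S_n ~ n · (ln 22 − 1) + O(ln n)

Stirling: ln((n)!) = n ln(n) − n + O(ln n).
  S_n = n ln(n) − n − n ln(n/22) + O(ln n)
      = n ln(n) − n ln n + n ln 22 − n + O(ln n)
      = n ln 22 − n + O(ln n)
      = n (ln 22 − 1) + O(ln n).
Numerically ln(22) − 1 ≈ 2.0910.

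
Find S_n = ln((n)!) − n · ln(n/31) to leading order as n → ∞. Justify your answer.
S_n ~ n · (ln 31 − 1) + O(ln n)

Stirling: ln((n)!) = n ln(n) − n + O(ln n).
  S_n = n ln(n) − n − n ln(n/31) + O(ln n)
      = n ln(n) − n ln n + n ln 31 − n + O(ln n)
      = n ln 31 − n + O(ln n)
      = n (ln 31 − 1) + O(ln n).
Numerically ln(31) − 1 ≈ 2.4340.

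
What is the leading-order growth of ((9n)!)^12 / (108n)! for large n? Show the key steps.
((9n)!)^12/(108n)! ~ ((2π·9n)^(11/2) / sqrt(12)) · 12^(−12·9n)  →  0

Write N = 9n. Stirling: N! ~ sqrt(2π N)(N/e)^N and (12N)! ~ sqrt(2π·12N)·(12N/e)^(12N).
  (N!)^12/(12N)! ~ (2π N)^(12/2) (N/e)^(12N) / [sqrt(2π·12N) (12N/e)^(12N)]
     = (2π N)^(12/2) / sqrt(2π·12N) · (N/(12N))^(12N)
     = (2π N)^((12−1)/2) / sqrt(12) · 12^(−12N).
Since 12^12 > 1, the factor 12^(−12N) decays exponentially, so the ratio → 0. Substituting N = 9n gives the stated form.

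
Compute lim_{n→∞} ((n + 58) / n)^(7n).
lim = e^406

Rewrite as (1 + 58/n)^(7n). By the standard limit (1 + x/n)^n → e^x, we have (1 + 58/n)^n → e^58, and raising to the 7th power gives e^406.
More precisely, ln[(1 + 58/n)^(7n)] = 7n · ln(1 + 58/n) = 7n · (58/n + O(1/n^2)) = 406 + O(1/n) → 406.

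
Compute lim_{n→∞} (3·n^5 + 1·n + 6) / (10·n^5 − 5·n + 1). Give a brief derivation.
lim = 3/10

For large n the leading n^5 terms dominate both numerator and denominator. Dividing top and bottom by n^5, every other term tends to 0, leaving 3/10.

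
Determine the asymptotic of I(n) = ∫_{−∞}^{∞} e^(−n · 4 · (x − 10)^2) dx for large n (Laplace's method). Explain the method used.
I(n) = sqrt(π/(4n))

Here φ(x) = 4 · (x − 10)^2 has its unique minimum at x* = 10 with φ(x*) = 0 and φ''(x*) = 8. Laplace's method gives
  I(n) ~ e^(−n φ(x*)) · sqrt(2π / (n · φ''(x*))) = sqrt(2π / (8n)) = sqrt(π/(4n)).
This is exact: substituting u = (x − 10)·sqrt(4n) gives I(n) = (1/sqrt(4n)) ∫_{−∞}^{∞} e^(−u^2) du = sqrt(π/(4n)).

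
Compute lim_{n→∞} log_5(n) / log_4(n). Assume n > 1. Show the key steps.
lim = ln(4) / ln(5) = log_5(4)

Change of base: log_5(n) = ln n / ln 5 and log_4(n) = ln n / ln 4. The ratio is (ln n / ln 5) · (ln 4 / ln n) = ln 4 / ln 5, a constant independent of n. So the limit is ln 4 / ln 5 = log_5(4).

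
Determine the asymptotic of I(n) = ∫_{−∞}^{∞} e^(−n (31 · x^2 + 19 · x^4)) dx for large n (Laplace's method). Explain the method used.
I(n) ~ sqrt(π/(31n))

φ(x) = 31 · x^2 + 19 · x^4 has its unique global minimum at x* = 0 (since φ'(x) = 62x + 76x^3 = 0 only at x = 0 for real x with both coefficients positive, and φ → ∞ as |x| → ∞). At x* = 0, φ(0) = 0 and φ''(0) = 62. Laplace's method then gives
  I(n) ~ sqrt(2π / (n · φ''(0))) · e^(−n φ(0)) = sqrt(2π / (62n)) = sqrt(π/(31n)).
The 19 · x^4 term contributes only at subleading order (an O(1/n) relative correction).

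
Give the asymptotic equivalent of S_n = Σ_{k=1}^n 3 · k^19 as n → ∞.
S_n ~ 3 · n^20 / 20

By integral comparison (Euler-Maclaurin), Σ_{k=1}^n 3 · k^19 = 3 · ∫_0^n x^19 dx + O(n^19) = 3 · n^20/20 + O(n^19). (Equivalently, Faulhaber's formula gives the same leading term.)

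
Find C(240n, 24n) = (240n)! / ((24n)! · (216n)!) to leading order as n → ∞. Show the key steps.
C(240n, 24n) ~ (10000000000/387420489)^(24n) · sqrt(5/(9π·24n))

Write N = 24n. Apply Stirling to each factorial:
  (10N)! ~ sqrt(2π·10N) · (10N/e)^(10N),
  N! ~ sqrt(2π N) · (N/e)^N,
  (9N)! ~ sqrt(2π·9N) · (9N/e)^(9N).
The exponential factors combine to (10N)^(10N) / (N^N · (9N)^(9N)) = 10^(10N)/9^(9N) = (10^10/9^9)^N = (10000000000/387420489)^N.
The square-root prefactors combine to sqrt(2π·10N) / (sqrt(2π N)·sqrt(2π·9N)) = sqrt(10 / (2π·9·N)) = sqrt(5/(9π·24n)).
Substituting N = 24n: C(240n, 24n) ~ (10000000000/387420489)^(24n) · sqrt(5/(9π·24n)).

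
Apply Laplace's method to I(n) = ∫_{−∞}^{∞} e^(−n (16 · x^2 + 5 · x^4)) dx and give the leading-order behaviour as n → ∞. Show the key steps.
I(n) ~ sqrt(π/(16n))

φ(x) = 16 · x^2 + 5 · x^4 has its unique global minimum at x* = 0 (since φ'(x) = 32x + 20x^3 = 0 only at x = 0 for real x with both coefficients positive, and φ → ∞ as |x| → ∞). At x* = 0, φ(0) = 0 and φ''(0) = 32. Laplace's method then gives
  I(n) ~ sqrt(2π / (n · φ''(0))) · e^(−n φ(0)) = sqrt(2π / (32n)) = sqrt(π/(16n)).
The 5 · x^4 term contributes only at subleading order (an O(1/n) relative correction).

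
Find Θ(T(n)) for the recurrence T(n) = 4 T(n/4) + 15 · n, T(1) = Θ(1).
T(n) = Θ(n log n)

log_4 4 = 1, and f(n) = 15 · n = Θ(n^(log_4 4)). This is Case 2 of the master theorem: T(n) = Θ(f(n) · log n) = Θ(n log n).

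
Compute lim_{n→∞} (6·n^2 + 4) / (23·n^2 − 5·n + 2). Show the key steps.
lim = 6/23

For large n the leading n^2 terms dominate both numerator and denominator. Dividing top and bottom by n^2, every other term tends to 0, leaving 6/23.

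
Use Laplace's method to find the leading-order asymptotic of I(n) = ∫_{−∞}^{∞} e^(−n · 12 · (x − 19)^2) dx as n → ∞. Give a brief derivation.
I(n) = sqrt(π/(12n))

Here φ(x) = 12 · (x − 19)^2 has its unique minimum at x* = 19 with φ(x*) = 0 and φ''(x*) = 24. Laplace's method gives
  I(n) ~ e^(−n φ(x*)) · sqrt(2π / (n · φ''(x*))) = sqrt(2π / (24n)) = sqrt(π/(12n)).
This is exact: substituting u = (x − 19)·sqrt(12n) gives I(n) = (1/sqrt(12n)) ∫_{−∞}^{∞} e^(−u^2) du = sqrt(π/(12n)).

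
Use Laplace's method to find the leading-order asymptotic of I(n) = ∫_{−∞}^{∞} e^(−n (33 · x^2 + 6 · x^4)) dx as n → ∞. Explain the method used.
I(n) ~ sqrt(π/(33n))

φ(x) = 33 · x^2 + 6 · x^4 has its unique global minimum at x* = 0 (since φ'(x) = 66x + 24x^3 = 0 only at x = 0 for real x with both coefficients positive, and φ → ∞ as |x| → ∞). At x* = 0, φ(0) = 0 and φ''(0) = 66. Laplace's method then gives
  I(n) ~ sqrt(2π / (n · φ''(0))) · e^(−n φ(0)) = sqrt(2π / (66n)) = sqrt(π/(33n)).
The 6 · x^4 term contributes only at subleading order (an O(1/n) relative correction).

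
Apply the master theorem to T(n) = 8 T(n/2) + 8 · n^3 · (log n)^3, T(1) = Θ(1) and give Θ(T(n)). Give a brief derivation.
T(n) = Θ(n^3 · (log n)^4)

Here log_2 8 = 3 and f(n) = 8 · n^3 · (log n)^3 = Θ(n^(log_2 8) · (log n)^3). This is the extended Case 2 of the master theorem (f matches the critical exponent up to log factors), giving T(n) = Θ(n^(log_2 8) · (log n)^(3+1)) = Θ(n^3 · (log n)^4).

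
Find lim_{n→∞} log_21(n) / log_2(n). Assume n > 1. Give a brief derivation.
lim = ln(2) / ln(21) = log_21(2)

Change of base: log_21(n) = ln n / ln 21 and log_2(n) = ln n / ln 2. The ratio is (ln n / ln 21) · (ln 2 / ln n) = ln 2 / ln 21, a constant independent of n. So the limit is ln 2 / ln 21 = log_21(2).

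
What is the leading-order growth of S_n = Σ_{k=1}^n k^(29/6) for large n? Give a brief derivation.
S_n ~ (6/35) · n^(35/6)

Integral comparison: Σ_{k=1}^n k^(29/6) = ∫_0^n x^(29/6) dx + O(n^(29/6)). The integral is n^(1 + 29/6) / (1 + 29/6) = n^((29+6)/6) / ((29+6)/6) = (6/35) · n^(35/6).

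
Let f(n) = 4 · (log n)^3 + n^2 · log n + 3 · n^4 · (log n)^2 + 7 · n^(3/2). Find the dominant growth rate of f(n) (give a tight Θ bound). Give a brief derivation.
f(n) ∈ Θ(n^4 · (log n)^2)

Compare the terms by growth order. For large n, n^a · (log n)^b dominates n^a' · (log n)^b' iff a > a', or (a = a' and b > b'). Ranking the 4 terms shows the dominant one is 3 · n^4 · (log n)^2. Hence f(n) ∈ Θ(n^4 · (log n)^2).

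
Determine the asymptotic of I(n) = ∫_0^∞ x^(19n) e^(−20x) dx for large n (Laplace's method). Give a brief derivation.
I(n) ~ (sqrt(2π·19n) / 20) · (19n/(20e))^(19n)

Write the integrand as exp(19n ln x − 20x) and set f(x) = 19n ln x − 20x. Then f'(x) = 19n/x − 20 = 0 at x* = 19n/20, and f''(x*) = −19n/x*^2 = −20^2/(19n). Laplace's method (interior maximum) gives
  I(n) ~ e^(f(x*)) · sqrt(2π / |f''(x*)|)
        = exp(19n ln(19n/20) − 19n) · sqrt(2π · 19n / 20^2)
        = (19n/20)^(19n) e^(−19n) · sqrt(2π·19n) / 20
        = (sqrt(2π·19n) / 20) · (19n/(20e))^(19n).
This matches Γ(19n+1)/20^(19n+1) with Stirling applied to Γ.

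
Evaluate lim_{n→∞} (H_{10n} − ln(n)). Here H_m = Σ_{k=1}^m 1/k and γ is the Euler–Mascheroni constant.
lim = ln 10 + γ

By Euler-Maclaurin, H_m = ln m + γ + O(1/m). So
  H_{10n} − ln(n) = ln(10n) + γ − ln(n) + O(1/n)
                       = ln(10/1) + γ + O(1/n).
Hence the limit is ln(10/1) + γ.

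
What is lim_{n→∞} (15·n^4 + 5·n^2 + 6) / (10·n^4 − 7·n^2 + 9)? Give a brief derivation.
lim = 15/10 = 3/2

For large n the leading n^4 terms dominate both numerator and denominator. Dividing top and bottom by n^4, every other term tends to 0, leaving 15/10 = 3/2.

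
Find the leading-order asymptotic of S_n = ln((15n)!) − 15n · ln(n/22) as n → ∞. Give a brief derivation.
S_n ~ 15n · (ln 330 − 1) + O(ln n)

Stirling: ln((15n)!) = 15n ln(15n) − 15n + O(ln n).
  S_n = 15n ln(15n) − 15n − 15n ln(n/22) + O(ln n)
      = 15n ln(15n) − 15n ln n + 15n ln 22 − 15n + O(ln n)
      = 15n ln 15 + 15n ln 22 − 15n + O(ln n)
      = 15n (ln 330 − 1) + O(ln n).
Numerically ln(330) − 1 ≈ 4.7991.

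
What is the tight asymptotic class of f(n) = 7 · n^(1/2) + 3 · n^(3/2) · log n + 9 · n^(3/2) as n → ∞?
f(n) ∈ Θ(n^(3/2) · log n)

Compare the terms by growth order. For large n, n^a · (log n)^b dominates n^a' · (log n)^b' iff a > a', or (a = a' and b > b'). Ranking the 3 terms shows the dominant one is 3 · n^(3/2) · log n. Hence f(n) ∈ Θ(n^(3/2) · log n).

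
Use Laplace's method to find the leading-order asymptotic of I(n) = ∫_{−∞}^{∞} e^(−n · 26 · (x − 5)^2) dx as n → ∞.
I(n) = sqrt(π/(26n))

Here φ(x) = 26 · (x − 5)^2 has its unique minimum at x* = 5 with φ(x*) = 0 and φ''(x*) = 52. Laplace's method gives
  I(n) ~ e^(−n φ(x*)) · sqrt(2π / (n · φ''(x*))) = sqrt(2π / (52n)) = sqrt(π/(26n)).
This is exact: substituting u = (x − 5)·sqrt(26n) gives I(n) = (1/sqrt(26n)) ∫_{−∞}^{∞} e^(−u^2) du = sqrt(π/(26n)).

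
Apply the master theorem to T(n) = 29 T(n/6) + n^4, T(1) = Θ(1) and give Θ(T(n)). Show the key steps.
T(n) = Θ(n^4)

log_6 29 ≈ 1.879. f(n) = n^4 dominates n^(log_6 29) since 4 > 1.879, and the regularity condition a·f(n/b) = 29·(n/6)^4 = (29/1296)·n^4 ≤ c·f(n) holds with c = 29/1296 ≈ 0.0224 < 1. So this is Case 3: T(n) = Θ(f(n)) = Θ(n^4).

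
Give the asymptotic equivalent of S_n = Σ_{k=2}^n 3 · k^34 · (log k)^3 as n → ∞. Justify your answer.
S_n ~ 3 · n^35 · (log n)^3 / 35

By integral comparison, S_n = ∫_1^n 3 · x^34 · (log x)^3 dx + O(n^34 · (log n)^3). For the integral, the leading term of ∫_1^n x^34 (log x)^3 dx is n^35/35 · (log n)^3 (by repeated integration by parts; each step lowers the log-exponent and produces a relatively O(1/log n) correction). Hence S_n ~ 3 · n^35 · (log n)^3 / 35.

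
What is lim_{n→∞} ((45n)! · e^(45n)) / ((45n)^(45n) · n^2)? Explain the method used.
lim = 0

Stirling: (45n)! ~ sqrt(2π·45n) · (45n/e)^(45n). Hence
  (45n)! · e^(45n) / (45n)^(45n) ~ sqrt(2π·45n).
Dividing by n^2: sqrt(2π·45n) / n^2 = sqrt(2π·45) · n^((1−4)/2), so the expression behaves like sqrt(2π·45) · n^((1−4)/2) → 0.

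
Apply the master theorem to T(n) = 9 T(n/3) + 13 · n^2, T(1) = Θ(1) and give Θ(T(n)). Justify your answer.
T(n) = Θ(n^2 log n)

log_3 9 = 2, and f(n) = 13 · n^2 = Θ(n^(log_3 9)). This is Case 2 of the master theorem: T(n) = Θ(f(n) · log n) = Θ(n^2 log n).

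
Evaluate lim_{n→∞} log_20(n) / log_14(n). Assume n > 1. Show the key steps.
lim = ln(14) / ln(20) = log_20(14)

Change of base: log_20(n) = ln n / ln 20 and log_14(n) = ln n / ln 14. The ratio is (ln n / ln 20) · (ln 14 / ln n) = ln 14 / ln 20, a constant independent of n. So the limit is ln 14 / ln 20 = log_20(14).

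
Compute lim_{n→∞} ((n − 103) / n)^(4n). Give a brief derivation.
lim = e^(−412)

Rewrite as (1 − 103/n)^(4n). By the standard limit (1 + x/n)^n → e^x, we have (1 − 103/n)^n → e^(−103), and raising to the 4th power gives e^(−412).
More precisely, ln[(1 − 103/n)^(4n)] = 4n · ln(1 − 103/n) = 4n · (-103/n + O(1/n^2)) = -412 + O(1/n) → -412.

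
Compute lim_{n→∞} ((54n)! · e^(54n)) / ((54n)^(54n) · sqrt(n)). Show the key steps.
lim = sqrt(2π·54)

Stirling: (54n)! ~ sqrt(2π·54n) · (54n/e)^(54n). Hence
  (54n)! · e^(54n) / (54n)^(54n) ~ sqrt(2π·54n).
Dividing by sqrt(n): sqrt(2π·54n) / sqrt(n) = sqrt(2π·54) · n^((1−1)/2), so the limit is sqrt(2π·54).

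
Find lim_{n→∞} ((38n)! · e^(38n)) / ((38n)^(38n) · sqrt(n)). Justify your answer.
lim = sqrt(2π·38)

Stirling: (38n)! ~ sqrt(2π·38n) · (38n/e)^(38n). Hence
  (38n)! · e^(38n) / (38n)^(38n) ~ sqrt(2π·38n).
Dividing by sqrt(n): sqrt(2π·38n) / sqrt(n) = sqrt(2π·38) · n^((1−1)/2), so the limit is sqrt(2π·38).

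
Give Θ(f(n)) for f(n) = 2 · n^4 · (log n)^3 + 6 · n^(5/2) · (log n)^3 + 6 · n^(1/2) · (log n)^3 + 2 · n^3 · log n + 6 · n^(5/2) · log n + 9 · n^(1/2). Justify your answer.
f(n) ∈ Θ(n^4 · (log n)^3)

Compare the terms by growth order. For large n, n^a · (log n)^b dominates n^a' · (log n)^b' iff a > a', or (a = a' and b > b'). Ranking the 6 terms shows the dominant one is 2 · n^4 · (log n)^3. Hence f(n) ∈ Θ(n^4 · (log n)^3).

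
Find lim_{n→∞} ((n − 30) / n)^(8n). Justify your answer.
lim = e^(−240)

Rewrite as (1 − 30/n)^(8n). By the standard limit (1 + x/n)^n → e^x, we have (1 − 30/n)^n → e^(−30), and raising to the 8th power gives e^(−240).
More precisely, ln[(1 − 30/n)^(8n)] = 8n · ln(1 − 30/n) = 8n · (-30/n + O(1/n^2)) = -240 + O(1/n) → -240.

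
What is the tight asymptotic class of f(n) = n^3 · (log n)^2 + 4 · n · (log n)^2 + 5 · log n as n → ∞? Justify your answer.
f(n) ∈ Θ(n^3 · (log n)^2)

Compare the terms by growth order. For large n, n^a · (log n)^b dominates n^a' · (log n)^b' iff a > a', or (a = a' and b > b'). Ranking the 3 terms shows the dominant one is n^3 · (log n)^2. Hence f(n) ∈ Θ(n^3 · (log n)^2).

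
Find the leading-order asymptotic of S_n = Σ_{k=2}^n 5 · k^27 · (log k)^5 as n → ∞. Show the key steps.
S_n ~ 5 · n^28 · (log n)^5 / 28

By integral comparison, S_n = ∫_1^n 5 · x^27 · (log x)^5 dx + O(n^27 · (log n)^5). For the integral, the leading term of ∫_1^n x^27 (log x)^5 dx is n^28/28 · (log n)^5 (by repeated integration by parts; each step lowers the log-exponent and produces a relatively O(1/log n) correction). Hence S_n ~ 5 · n^28 · (log n)^5 / 28.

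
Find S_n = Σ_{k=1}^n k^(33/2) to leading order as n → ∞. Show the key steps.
S_n ~ (2/35) · n^(35/2)

Integral comparison: Σ_{k=1}^n k^(33/2) = ∫_0^n x^(33/2) dx + O(n^(33/2)). The integral is n^(1 + 33/2) / (1 + 33/2) = n^((33+2)/2) / ((33+2)/2) = (2/35) · n^(35/2).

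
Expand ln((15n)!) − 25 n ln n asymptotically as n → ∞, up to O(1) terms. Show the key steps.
ln((15n)!) − 25 n ln n = −10 n ln n + 15(ln 15 − 1) n + (1/2) ln(2π·15n) + O(1/n)

Stirling: ln((15n)!) = 15n ln(15n) − 15n + (1/2) ln(2π·15n) + O(1/n).
Expand 15n ln(15n) = 15n (ln n + ln 15) = 15n ln n + 15n ln 15.
Subtract 25n ln n: leading term is (15 − 25) n ln n = −10 n ln n. The next term is 15n ln 15 − 15n = 15(ln 15 − 1) n. Then the (1/2) ln(2π·15n) correction.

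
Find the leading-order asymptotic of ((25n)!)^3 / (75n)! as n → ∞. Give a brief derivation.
((25n)!)^3/(75n)! ~ ((2π·25n)^(2/2) / sqrt(3)) · 3^(−3·25n)  →  0

Write N = 25n. Stirling: N! ~ sqrt(2π N)(N/e)^N and (3N)! ~ sqrt(2π·3N)·(3N/e)^(3N).
  (N!)^3/(3N)! ~ (2π N)^(3/2) (N/e)^(3N) / [sqrt(2π·3N) (3N/e)^(3N)]
     = (2π N)^(3/2) / sqrt(2π·3N) · (N/(3N))^(3N)
     = (2π N)^((3−1)/2) / sqrt(3) · 3^(−3N).
Since 3^3 > 1, the factor 3^(−3N) decays exponentially, so the ratio → 0. Substituting N = 25n gives the stated form.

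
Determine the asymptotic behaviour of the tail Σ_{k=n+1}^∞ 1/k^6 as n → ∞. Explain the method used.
Σ_{k>n} 1/k^6 ~ 1/(5 · n^5)

Compare to the integral: ∫_{n}^∞ x^(−6) dx = [−x^(−5)/5]_{n}^∞ = 1/((6−1)·n^5). Euler-Maclaurin then gives
  Σ_{k>n} 1/k^6 = ∫_{n}^∞ dx/x^6 − 1/(2·n^6) + O(1/n^7).
(Equivalently this is ζ(6) − Σ_{k≤n} 1/k^6.)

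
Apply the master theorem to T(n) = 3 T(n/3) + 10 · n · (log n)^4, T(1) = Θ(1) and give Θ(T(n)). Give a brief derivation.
T(n) = Θ(n · (log n)^5)

Here log_3 3 = 1 and f(n) = 10 · n · (log n)^4 = Θ(n^(log_3 3) · (log n)^4). This is the extended Case 2 of the master theorem (f matches the critical exponent up to log factors), giving T(n) = Θ(n^(log_3 3) · (log n)^(4+1)) = Θ(n · (log n)^5).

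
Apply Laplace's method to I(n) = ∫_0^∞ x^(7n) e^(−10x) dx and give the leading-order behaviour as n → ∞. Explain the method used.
I(n) ~ (sqrt(2π·7n) / 10) · (7n/(10e))^(7n)

Write the integrand as exp(7n ln x − 10x) and set f(x) = 7n ln x − 10x. Then f'(x) = 7n/x − 10 = 0 at x* = 7n/10, and f''(x*) = −7n/x*^2 = −10^2/(7n). Laplace's method (interior maximum) gives
  I(n) ~ e^(f(x*)) · sqrt(2π / |f''(x*)|)
        = exp(7n ln(7n/10) − 7n) · sqrt(2π · 7n / 10^2)
        = (7n/10)^(7n) e^(−7n) · sqrt(2π·7n) / 10
        = (sqrt(2π·7n) / 10) · (7n/(10e))^(7n).
This matches Γ(7n+1)/10^(7n+1) with Stirling applied to Γ.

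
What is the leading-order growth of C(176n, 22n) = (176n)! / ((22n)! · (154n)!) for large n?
C(176n, 22n) ~ (16777216/823543)^(22n) · sqrt(4/(7π·22n))

Write N = 22n. Apply Stirling to each factorial:
  (8N)! ~ sqrt(2π·8N) · (8N/e)^(8N),
  N! ~ sqrt(2π N) · (N/e)^N,
  (7N)! ~ sqrt(2π·7N) · (7N/e)^(7N).
The exponential factors combine to (8N)^(8N) / (N^N · (7N)^(7N)) = 8^(8N)/7^(7N) = (8^8/7^7)^N = (16777216/823543)^N.
The square-root prefactors combine to sqrt(2π·8N) / (sqrt(2π N)·sqrt(2π·7N)) = sqrt(8 / (2π·7·N)) = sqrt(4/(7π·22n)).
Substituting N = 22n: C(176n, 22n) ~ (16777216/823543)^(22n) · sqrt(4/(7π·22n)).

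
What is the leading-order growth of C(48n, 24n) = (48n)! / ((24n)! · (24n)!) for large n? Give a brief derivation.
C(48n, 24n) ~ (4)^(24n) · sqrt(1/(π·24n))

Write N = 24n. Apply Stirling to each factorial:
  (2N)! ~ sqrt(2π·2N) · (2N/e)^(2N),
  N! ~ sqrt(2π N) · (N/e)^N,
  (1N)! ~ sqrt(2π·1N) · (1N/e)^(1N).
The exponential factors combine to (2N)^(2N) / (N^N · (1N)^(1N)) = 2^(2N)/1^(1N) = (2^2/1^1)^N = (4)^N.
The square-root prefactors combine to sqrt(2π·2N) / (sqrt(2π N)·sqrt(2π·1N)) = sqrt(2 / (2π·1·N)) = sqrt(1/(π·24n)).
Substituting N = 24n: C(48n, 24n) ~ (4)^(24n) · sqrt(1/(π·24n)).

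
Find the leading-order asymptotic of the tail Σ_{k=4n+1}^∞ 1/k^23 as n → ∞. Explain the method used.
Σ_{k>4n} 1/k^23 ~ 1/(22 · (4n)^22)

Compare to the integral: ∫_{4n}^∞ x^(−23) dx = [−x^(−22)/22]_{4n}^∞ = 1/((23−1)·(4n)^22). Euler-Maclaurin then gives
  Σ_{k>4n} 1/k^23 = ∫_{4n}^∞ dx/x^23 − 1/(2·(4n)^23) + O(1/(4n)^24).
(Equivalently this is ζ(23) − Σ_{k≤4n} 1/k^23.)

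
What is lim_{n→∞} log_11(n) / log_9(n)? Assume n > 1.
lim = ln(9) / ln(11) = log_11(9)

Change of base: log_11(n) = ln n / ln 11 and log_9(n) = ln n / ln 9. The ratio is (ln n / ln 11) · (ln 9 / ln n) = ln 9 / ln 11, a constant independent of n. So the limit is ln 9 / ln 11 = log_11(9).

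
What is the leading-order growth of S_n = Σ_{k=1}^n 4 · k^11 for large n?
S_n ~ n^12 / 3

By integral comparison (Euler-Maclaurin), Σ_{k=1}^n 4 · k^11 = 4 · ∫_0^n x^11 dx + O(n^11) = 4 · n^12/12 = n^12 / 3 + O(n^11). (Equivalently, Faulhaber's formula gives the same leading term.)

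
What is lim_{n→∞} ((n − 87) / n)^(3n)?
lim = e^(−261)

Rewrite as (1 − 87/n)^(3n). By the standard limit (1 + x/n)^n → e^x, we have (1 − 87/n)^n → e^(−87), and raising to the 3rd power gives e^(−261).
More precisely, ln[(1 − 87/n)^(3n)] = 3n · ln(1 − 87/n) = 3n · (-87/n + O(1/n^2)) = -261 + O(1/n) → -261.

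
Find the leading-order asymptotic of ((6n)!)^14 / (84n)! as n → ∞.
((6n)!)^14/(84n)! ~ ((2π·6n)^(13/2) / sqrt(14)) · 14^(−14·6n)  →  0

Write N = 6n. Stirling: N! ~ sqrt(2π N)(N/e)^N and (14N)! ~ sqrt(2π·14N)·(14N/e)^(14N).
  (N!)^14/(14N)! ~ (2π N)^(14/2) (N/e)^(14N) / [sqrt(2π·14N) (14N/e)^(14N)]
     = (2π N)^(14/2) / sqrt(2π·14N) · (N/(14N))^(14N)
     = (2π N)^((14−1)/2) / sqrt(14) · 14^(−14N).
Since 14^14 > 1, the factor 14^(−14N) decays exponentially, so the ratio → 0. Substituting N = 6n gives the stated form.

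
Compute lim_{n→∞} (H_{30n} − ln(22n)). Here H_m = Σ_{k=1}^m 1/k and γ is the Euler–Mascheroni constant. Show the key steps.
lim = ln(15/11) + γ

By Euler-Maclaurin, H_m = ln m + γ + O(1/m). So
  H_{30n} − ln(22n) = ln(30n) + γ − ln(22n) + O(1/n)
                       = ln(30/22) + γ + O(1/n).
Hence the limit is ln(30/22) + γ (= ln(15/11)).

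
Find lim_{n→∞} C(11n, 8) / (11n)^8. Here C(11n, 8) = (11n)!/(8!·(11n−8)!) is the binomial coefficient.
lim = 1/8! = 1/40320

With N = 11n → ∞: C(N, 8) / N^8 = [N(N−1)…(N−7)] / (8! · N^8) = (1/8!) · 1 · (1 − 1/(11n)) · … · (1 − 7/(11n)). Each factor → 1 as N → ∞, so the limit is 1/8! = 1/40320.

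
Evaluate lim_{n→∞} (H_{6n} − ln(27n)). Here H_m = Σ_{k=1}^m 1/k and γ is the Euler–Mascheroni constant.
lim = ln(2/9) + γ

By Euler-Maclaurin, H_m = ln m + γ + O(1/m). So
  H_{6n} − ln(27n) = ln(6n) + γ − ln(27n) + O(1/n)
                       = ln(6/27) + γ + O(1/n).
Hence the limit is ln(6/27) + γ (= ln(2/9)).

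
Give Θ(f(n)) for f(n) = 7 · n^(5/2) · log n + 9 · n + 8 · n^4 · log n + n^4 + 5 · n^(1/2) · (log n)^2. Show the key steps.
f(n) ∈ Θ(n^4 · log n)

Compare the terms by growth order. For large n, n^a · (log n)^b dominates n^a' · (log n)^b' iff a > a', or (a = a' and b > b'). Ranking the 5 terms shows the dominant one is 8 · n^4 · log n. Hence f(n) ∈ Θ(n^4 · log n).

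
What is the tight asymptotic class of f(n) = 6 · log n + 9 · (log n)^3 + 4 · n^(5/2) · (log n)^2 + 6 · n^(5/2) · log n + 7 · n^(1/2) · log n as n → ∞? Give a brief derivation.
f(n) ∈ Θ(n^(5/2) · (log n)^2)

Compare the terms by growth order. For large n, n^a · (log n)^b dominates n^a' · (log n)^b' iff a > a', or (a = a' and b > b'). Ranking the 5 terms shows the dominant one is 4 · n^(5/2) · (log n)^2. Hence f(n) ∈ Θ(n^(5/2) · (log n)^2).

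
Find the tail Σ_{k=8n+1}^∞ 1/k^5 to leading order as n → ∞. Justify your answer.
Σ_{k>8n} 1/k^5 ~ 1/(4 · (8n)^4)

Compare to the integral: ∫_{8n}^∞ x^(−5) dx = [−x^(−4)/4]_{8n}^∞ = 1/((5−1)·(8n)^4). Euler-Maclaurin then gives
  Σ_{k>8n} 1/k^5 = ∫_{8n}^∞ dx/x^5 − 1/(2·(8n)^5) + O(1/(8n)^6).
(Equivalently this is ζ(5) − Σ_{k≤8n} 1/k^5.)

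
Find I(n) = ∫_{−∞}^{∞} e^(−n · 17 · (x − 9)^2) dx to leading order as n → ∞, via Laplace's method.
I(n) = sqrt(π/(17n))

Here φ(x) = 17 · (x − 9)^2 has its unique minimum at x* = 9 with φ(x*) = 0 and φ''(x*) = 34. Laplace's method gives
  I(n) ~ e^(−n φ(x*)) · sqrt(2π / (n · φ''(x*))) = sqrt(2π / (34n)) = sqrt(π/(17n)).
This is exact: substituting u = (x − 9)·sqrt(17n) gives I(n) = (1/sqrt(17n)) ∫_{−∞}^{∞} e^(−u^2) du = sqrt(π/(17n)).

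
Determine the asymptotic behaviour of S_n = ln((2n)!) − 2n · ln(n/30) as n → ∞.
S_n ~ 2n · (ln 60 − 1) + O(ln n)

Stirling: ln((2n)!) = 2n ln(2n) − 2n + O(ln n).
  S_n = 2n ln(2n) − 2n − 2n ln(n/30) + O(ln n)
      = 2n ln(2n) − 2n ln n + 2n ln 30 − 2n + O(ln n)
      = 2n ln 2 + 2n ln 30 − 2n + O(ln n)
      = 2n (ln 60 − 1) + O(ln n).
Numerically ln(60) − 1 ≈ 3.0943.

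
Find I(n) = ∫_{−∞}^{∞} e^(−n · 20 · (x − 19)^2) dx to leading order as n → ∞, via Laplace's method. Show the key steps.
I(n) = sqrt(π/(20n))

Here φ(x) = 20 · (x − 19)^2 has its unique minimum at x* = 19 with φ(x*) = 0 and φ''(x*) = 40. Laplace's method gives
  I(n) ~ e^(−n φ(x*)) · sqrt(2π / (n · φ''(x*))) = sqrt(2π / (40n)) = sqrt(π/(20n)).
This is exact: substituting u = (x − 19)·sqrt(20n) gives I(n) = (1/sqrt(20n)) ∫_{−∞}^{∞} e^(−u^2) du = sqrt(π/(20n)).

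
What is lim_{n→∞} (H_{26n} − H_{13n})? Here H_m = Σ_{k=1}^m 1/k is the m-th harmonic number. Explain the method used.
lim = ln(26/13) = ln 2

Euler-Maclaurin gives H_m = ln m + γ + 1/(2m) + O(1/m^2). The γ and O(1/m) terms cancel in the difference:
  H_{26n} − H_{13n} = ln(26n) − ln(13n) + O(1/n) = ln(26/13) + O(1/n).
Hence the limit is ln(26/13) = ln 2.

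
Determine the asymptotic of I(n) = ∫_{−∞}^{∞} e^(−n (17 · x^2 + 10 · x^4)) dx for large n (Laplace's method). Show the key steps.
I(n) ~ sqrt(π/(17n))

φ(x) = 17 · x^2 + 10 · x^4 has its unique global minimum at x* = 0 (since φ'(x) = 34x + 40x^3 = 0 only at x = 0 for real x with both coefficients positive, and φ → ∞ as |x| → ∞). At x* = 0, φ(0) = 0 and φ''(0) = 34. Laplace's method then gives
  I(n) ~ sqrt(2π / (n · φ''(0))) · e^(−n φ(0)) = sqrt(2π / (34n)) = sqrt(π/(17n)).
The 10 · x^4 term contributes only at subleading order (an O(1/n) relative correction).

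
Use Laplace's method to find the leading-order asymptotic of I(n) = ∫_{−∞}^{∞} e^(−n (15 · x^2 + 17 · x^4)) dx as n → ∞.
I(n) ~ sqrt(π/(15n))

φ(x) = 15 · x^2 + 17 · x^4 has its unique global minimum at x* = 0 (since φ'(x) = 30x + 68x^3 = 0 only at x = 0 for real x with both coefficients positive, and φ → ∞ as |x| → ∞). At x* = 0, φ(0) = 0 and φ''(0) = 30. Laplace's method then gives
  I(n) ~ sqrt(2π / (n · φ''(0))) · e^(−n φ(0)) = sqrt(2π / (30n)) = sqrt(π/(15n)).
The 17 · x^4 term contributes only at subleading order (an O(1/n) relative correction).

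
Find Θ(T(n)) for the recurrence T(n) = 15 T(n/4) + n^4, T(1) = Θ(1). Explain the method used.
T(n) = Θ(n^4)

log_4 15 ≈ 1.953. f(n) = n^4 dominates n^(log_4 15) since 4 > 1.953, and the regularity condition a·f(n/b) = 15·(n/4)^4 = (15/256)·n^4 ≤ c·f(n) holds with c = 15/256 ≈ 0.0586 < 1. So this is Case 3: T(n) = Θ(f(n)) = Θ(n^4).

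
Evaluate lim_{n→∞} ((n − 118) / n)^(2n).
lim = e^(−236)

Rewrite as (1 − 118/n)^(2n). By the standard limit (1 + x/n)^n → e^x, we have (1 − 118/n)^n → e^(−118), and raising to the 2nd power gives e^(−236).
More precisely, ln[(1 − 118/n)^(2n)] = 2n · ln(1 − 118/n) = 2n · (-118/n + O(1/n^2)) = -236 + O(1/n) → -236.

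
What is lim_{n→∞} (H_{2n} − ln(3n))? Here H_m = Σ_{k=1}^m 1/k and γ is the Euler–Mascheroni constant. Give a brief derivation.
lim = ln(2/3) + γ

By Euler-Maclaurin, H_m = ln m + γ + O(1/m). So
  H_{2n} − ln(3n) = ln(2n) + γ − ln(3n) + O(1/n)
                       = ln(2/3) + γ + O(1/n).
Hence the limit is ln(2/3) + γ.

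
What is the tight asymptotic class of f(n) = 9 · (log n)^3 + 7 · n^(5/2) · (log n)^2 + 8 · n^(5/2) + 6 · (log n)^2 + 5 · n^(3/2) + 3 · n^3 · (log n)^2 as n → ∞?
f(n) ∈ Θ(n^3 · (log n)^2)

Compare the terms by growth order. For large n, n^a · (log n)^b dominates n^a' · (log n)^b' iff a > a', or (a = a' and b > b'). Ranking the 6 terms shows the dominant one is 3 · n^3 · (log n)^2. Hence f(n) ∈ Θ(n^3 · (log n)^2).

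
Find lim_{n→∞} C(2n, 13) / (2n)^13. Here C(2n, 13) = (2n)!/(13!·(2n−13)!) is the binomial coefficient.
lim = 1/13! = 1/6227020800

With N = 2n → ∞: C(N, 13) / N^13 = [N(N−1)…(N−12)] / (13! · N^13) = (1/13!) · 1 · (1 − 1/(2n)) · … · (1 − 12/(2n)). Each factor → 1 as N → ∞, so the limit is 1/13! = 1/6227020800.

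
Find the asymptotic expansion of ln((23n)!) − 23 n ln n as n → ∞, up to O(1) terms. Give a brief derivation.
ln((23n)!) − 23 n ln n = 23(ln 23 − 1) n + (1/2) ln(2π·23n) + O(1/n)

Stirling: ln((23n)!) = 23n ln(23n) − 23n + (1/2) ln(2π·23n) + O(1/n).
Since 23n ln(23n) = 23n ln n + 23n ln 23, subtracting 23n ln n cancels the n ln n term exactly. What remains is 23(ln 23 − 1) n + (1/2) ln(2π·23n) + O(1/n).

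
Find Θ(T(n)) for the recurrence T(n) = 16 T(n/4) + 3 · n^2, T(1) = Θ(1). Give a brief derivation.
T(n) = Θ(n^2 log n)

log_4 16 = 2, and f(n) = 3 · n^2 = Θ(n^(log_4 16)). This is Case 2 of the master theorem: T(n) = Θ(f(n) · log n) = Θ(n^2 log n).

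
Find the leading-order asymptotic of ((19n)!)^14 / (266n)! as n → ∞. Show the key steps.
((19n)!)^14/(266n)! ~ ((2π·19n)^(13/2) / sqrt(14)) · 14^(−14·19n)  →  0

Write N = 19n. Stirling: N! ~ sqrt(2π N)(N/e)^N and (14N)! ~ sqrt(2π·14N)·(14N/e)^(14N).
  (N!)^14/(14N)! ~ (2π N)^(14/2) (N/e)^(14N) / [sqrt(2π·14N) (14N/e)^(14N)]
     = (2π N)^(14/2) / sqrt(2π·14N) · (N/(14N))^(14N)
     = (2π N)^((14−1)/2) / sqrt(14) · 14^(−14N).
Since 14^14 > 1, the factor 14^(−14N) decays exponentially, so the ratio → 0. Substituting N = 19n gives the stated form.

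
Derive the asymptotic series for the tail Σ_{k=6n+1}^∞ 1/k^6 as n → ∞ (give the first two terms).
Σ_{k>6n} 1/k^6 = 1/(5 · (6n)^5) − 1/(2 · (6n)^6) + O(1/(6n)^7)

Compare to the integral: ∫_{6n}^∞ x^(−6) dx = [−x^(−5)/5]_{6n}^∞ = 1/((6−1)·(6n)^5). The Euler-Maclaurin correction adds −f(6n)/2 = −1/(2·(6n)^6). Euler-Maclaurin then gives
  Σ_{k>6n} 1/k^6 = ∫_{6n}^∞ dx/x^6 − 1/(2·(6n)^6) + O(1/(6n)^7).
(Equivalently this is ζ(6) − Σ_{k≤6n} 1/k^6.)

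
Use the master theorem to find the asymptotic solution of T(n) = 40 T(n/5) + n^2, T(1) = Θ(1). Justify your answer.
T(n) = Θ(n^(log_5 40))

Master theorem: compare f(n) = n^2 to n^(log_5 40) where log_5 40 ≈ 2.292. Since 2 < log_5 40, we have f(n) = O(n^(log_5 40 − ε)) for some ε > 0 — Case 1. Hence T(n) = Θ(n^(log_5 40)).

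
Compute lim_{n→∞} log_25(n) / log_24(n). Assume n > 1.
lim = ln(24) / ln(25) = log_25(24)

Change of base: log_25(n) = ln n / ln 25 and log_24(n) = ln n / ln 24. The ratio is (ln n / ln 25) · (ln 24 / ln n) = ln 24 / ln 25, a constant independent of n. So the limit is ln 24 / ln 25 = log_25(24).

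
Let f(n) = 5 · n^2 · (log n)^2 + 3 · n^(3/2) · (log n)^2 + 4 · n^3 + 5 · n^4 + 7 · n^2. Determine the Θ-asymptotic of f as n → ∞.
f(n) ∈ Θ(n^4)

Compare the terms by growth order. For large n, n^a · (log n)^b dominates n^a' · (log n)^b' iff a > a', or (a = a' and b > b'). Ranking the 5 terms shows the dominant one is 5 · n^4. Hence f(n) ∈ Θ(n^4).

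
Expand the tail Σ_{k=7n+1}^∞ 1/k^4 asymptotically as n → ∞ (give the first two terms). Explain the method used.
Σ_{k>7n} 1/k^4 = 1/(3 · (7n)^3) − 1/(2 · (7n)^4) + O(1/(7n)^5)

Compare to the integral: ∫_{7n}^∞ x^(−4) dx = [−x^(−3)/3]_{7n}^∞ = 1/((4−1)·(7n)^3). The Euler-Maclaurin correction adds −f(7n)/2 = −1/(2·(7n)^4). Euler-Maclaurin then gives
  Σ_{k>7n} 1/k^4 = ∫_{7n}^∞ dx/x^4 − 1/(2·(7n)^4) + O(1/(7n)^5).
(Equivalently this is ζ(4) − Σ_{k≤7n} 1/k^4.)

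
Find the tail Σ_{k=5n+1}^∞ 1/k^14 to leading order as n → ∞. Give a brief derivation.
Σ_{k>5n} 1/k^14 ~ 1/(13 · (5n)^13)

Compare to the integral: ∫_{5n}^∞ x^(−14) dx = [−x^(−13)/13]_{5n}^∞ = 1/((14−1)·(5n)^13). Euler-Maclaurin then gives
  Σ_{k>5n} 1/k^14 = ∫_{5n}^∞ dx/x^14 − 1/(2·(5n)^14) + O(1/(5n)^15).
(Equivalently this is ζ(14) − Σ_{k≤5n} 1/k^14.)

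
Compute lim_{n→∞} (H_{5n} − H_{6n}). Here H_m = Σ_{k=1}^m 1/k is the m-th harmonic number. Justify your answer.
lim = ln(5/6)

Euler-Maclaurin gives H_m = ln m + γ + 1/(2m) + O(1/m^2). The γ and O(1/m) terms cancel in the difference:
  H_{5n} − H_{6n} = ln(5n) − ln(6n) + O(1/n) = ln(5/6) + O(1/n).
Hence the limit is ln(5/6).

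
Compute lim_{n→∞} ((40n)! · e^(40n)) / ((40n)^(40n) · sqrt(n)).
lim = sqrt(2π·40)

Stirling: (40n)! ~ sqrt(2π·40n) · (40n/e)^(40n). Hence
  (40n)! · e^(40n) / (40n)^(40n) ~ sqrt(2π·40n).
Dividing by sqrt(n): sqrt(2π·40n) / sqrt(n) = sqrt(2π·40) · n^((1−1)/2), so the limit is sqrt(2π·40).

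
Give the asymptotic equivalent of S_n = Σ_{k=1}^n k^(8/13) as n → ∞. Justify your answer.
S_n ~ (13/21) · n^(21/13)

Integral comparison: Σ_{k=1}^n k^(8/13) = ∫_0^n x^(8/13) dx + O(n^(8/13)). The integral is n^(1 + 8/13) / (1 + 8/13) = n^((8+13)/13) / ((8+13)/13) = (13/21) · n^(21/13).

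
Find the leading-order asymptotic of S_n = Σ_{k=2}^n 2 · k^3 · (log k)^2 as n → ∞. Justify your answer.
S_n ~ n^4 · (log n)^2 / 2

By integral comparison, S_n = ∫_1^n 2 · x^3 · (log x)^2 dx + O(n^3 · (log n)^2). For the integral, the leading term of ∫_1^n x^3 (log x)^2 dx is n^4/4 · (log n)^2 (by repeated integration by parts; each step lowers the log-exponent and produces a relatively O(1/log n) correction). Hence S_n ~ n^4 · (log n)^2 / 2.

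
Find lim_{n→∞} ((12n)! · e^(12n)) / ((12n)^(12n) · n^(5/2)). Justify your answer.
lim = 0

Stirling: (12n)! ~ sqrt(2π·12n) · (12n/e)^(12n). Hence
  (12n)! · e^(12n) / (12n)^(12n) ~ sqrt(2π·12n).
Dividing by n^(5/2): sqrt(2π·12n) / n^(5/2) = sqrt(2π·12) · n^((1−5)/2), so the expression behaves like sqrt(2π·12) · n^((1−5)/2) → 0.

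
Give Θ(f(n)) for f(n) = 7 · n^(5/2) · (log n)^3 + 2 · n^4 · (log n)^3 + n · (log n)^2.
f(n) ∈ Θ(n^4 · (log n)^3)

Compare the terms by growth order. For large n, n^a · (log n)^b dominates n^a' · (log n)^b' iff a > a', or (a = a' and b > b'). Ranking the 3 terms shows the dominant one is 2 · n^4 · (log n)^3. Hence f(n) ∈ Θ(n^4 · (log n)^3).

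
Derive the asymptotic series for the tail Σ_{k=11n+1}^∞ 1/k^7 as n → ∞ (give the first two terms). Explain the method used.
Σ_{k>11n} 1/k^7 = 1/(6 · (11n)^6) − 1/(2 · (11n)^7) + O(1/(11n)^8)

Compare to the integral: ∫_{11n}^∞ x^(−7) dx = [−x^(−6)/6]_{11n}^∞ = 1/((7−1)·(11n)^6). The Euler-Maclaurin correction adds −f(11n)/2 = −1/(2·(11n)^7). Euler-Maclaurin then gives
  Σ_{k>11n} 1/k^7 = ∫_{11n}^∞ dx/x^7 − 1/(2·(11n)^7) + O(1/(11n)^8).
(Equivalently this is ζ(7) − Σ_{k≤11n} 1/k^7.)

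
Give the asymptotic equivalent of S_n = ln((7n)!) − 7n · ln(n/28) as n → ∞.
S_n ~ 7n · (ln 196 − 1) + O(ln n)

Stirling: ln((7n)!) = 7n ln(7n) − 7n + O(ln n).
  S_n = 7n ln(7n) − 7n − 7n ln(n/28) + O(ln n)
      = 7n ln(7n) − 7n ln n + 7n ln 28 − 7n + O(ln n)
      = 7n ln 7 + 7n ln 28 − 7n + O(ln n)
      = 7n (ln 196 − 1) + O(ln n).
Numerically ln(196) − 1 ≈ 4.2781.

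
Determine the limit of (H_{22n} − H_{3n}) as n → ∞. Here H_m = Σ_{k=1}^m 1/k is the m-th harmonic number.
lim = ln(22/3)

Euler-Maclaurin gives H_m = ln m + γ + 1/(2m) + O(1/m^2). The γ and O(1/m) terms cancel in the difference:
  H_{22n} − H_{3n} = ln(22n) − ln(3n) + O(1/n) = ln(22/3) + O(1/n).
Hence the limit is ln(22/3).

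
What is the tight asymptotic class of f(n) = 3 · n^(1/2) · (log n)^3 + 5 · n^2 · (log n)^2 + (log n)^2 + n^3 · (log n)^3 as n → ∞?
f(n) ∈ Θ(n^3 · (log n)^3)

Compare the terms by growth order. For large n, n^a · (log n)^b dominates n^a' · (log n)^b' iff a > a', or (a = a' and b > b'). Ranking the 4 terms shows the dominant one is n^3 · (log n)^3. Hence f(n) ∈ Θ(n^3 · (log n)^3).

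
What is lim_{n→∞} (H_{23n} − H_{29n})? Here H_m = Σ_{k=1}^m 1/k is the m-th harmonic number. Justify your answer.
lim = ln(23/29)

Euler-Maclaurin gives H_m = ln m + γ + 1/(2m) + O(1/m^2). The γ and O(1/m) terms cancel in the difference:
  H_{23n} − H_{29n} = ln(23n) − ln(29n) + O(1/n) = ln(23/29) + O(1/n).
Hence the limit is ln(23/29).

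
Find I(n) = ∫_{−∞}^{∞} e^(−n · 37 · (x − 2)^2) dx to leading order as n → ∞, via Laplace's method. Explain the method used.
I(n) = sqrt(π/(37n))

Here φ(x) = 37 · (x − 2)^2 has its unique minimum at x* = 2 with φ(x*) = 0 and φ''(x*) = 74. Laplace's method gives
  I(n) ~ e^(−n φ(x*)) · sqrt(2π / (n · φ''(x*))) = sqrt(2π / (74n)) = sqrt(π/(37n)).
This is exact: substituting u = (x − 2)·sqrt(37n) gives I(n) = (1/sqrt(37n)) ∫_{−∞}^{∞} e^(−u^2) du = sqrt(π/(37n)).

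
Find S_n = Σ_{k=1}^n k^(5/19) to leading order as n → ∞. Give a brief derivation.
S_n ~ (19/24) · n^(24/19)

Integral comparison: Σ_{k=1}^n k^(5/19) = ∫_0^n x^(5/19) dx + O(n^(5/19)). The integral is n^(1 + 5/19) / (1 + 5/19) = n^((5+19)/19) / ((5+19)/19) = (19/24) · n^(24/19).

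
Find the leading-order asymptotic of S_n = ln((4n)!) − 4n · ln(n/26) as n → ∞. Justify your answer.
S_n ~ 4n · (ln 104 − 1) + O(ln n)

Stirling: ln((4n)!) = 4n ln(4n) − 4n + O(ln n).
  S_n = 4n ln(4n) − 4n − 4n ln(n/26) + O(ln n)
      = 4n ln(4n) − 4n ln n + 4n ln 26 − 4n + O(ln n)
      = 4n ln 4 + 4n ln 26 − 4n + O(ln n)
      = 4n (ln 104 − 1) + O(ln n).
Numerically ln(104) − 1 ≈ 3.6444.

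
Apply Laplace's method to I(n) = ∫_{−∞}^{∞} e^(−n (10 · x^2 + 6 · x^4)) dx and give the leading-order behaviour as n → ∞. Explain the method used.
I(n) ~ sqrt(π/(10n))

φ(x) = 10 · x^2 + 6 · x^4 has its unique global minimum at x* = 0 (since φ'(x) = 20x + 24x^3 = 0 only at x = 0 for real x with both coefficients positive, and φ → ∞ as |x| → ∞). At x* = 0, φ(0) = 0 and φ''(0) = 20. Laplace's method then gives
  I(n) ~ sqrt(2π / (n · φ''(0))) · e^(−n φ(0)) = sqrt(2π / (20n)) = sqrt(π/(10n)).
The 6 · x^4 term contributes only at subleading order (an O(1/n) relative correction).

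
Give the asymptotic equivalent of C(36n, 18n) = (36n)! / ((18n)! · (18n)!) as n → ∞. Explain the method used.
C(36n, 18n) ~ (4)^(18n) · sqrt(1/(π·18n))

Write N = 18n. Apply Stirling to each factorial:
  (2N)! ~ sqrt(2π·2N) · (2N/e)^(2N),
  N! ~ sqrt(2π N) · (N/e)^N,
  (1N)! ~ sqrt(2π·1N) · (1N/e)^(1N).
The exponential factors combine to (2N)^(2N) / (N^N · (1N)^(1N)) = 2^(2N)/1^(1N) = (2^2/1^1)^N = (4)^N.
The square-root prefactors combine to sqrt(2π·2N) / (sqrt(2π N)·sqrt(2π·1N)) = sqrt(2 / (2π·1·N)) = sqrt(1/(π·18n)).
Substituting N = 18n: C(36n, 18n) ~ (4)^(18n) · sqrt(1/(π·18n)).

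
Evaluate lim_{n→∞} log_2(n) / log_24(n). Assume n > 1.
lim = ln(24) / ln(2) = log_2(24)

Change of base: log_2(n) = ln n / ln 2 and log_24(n) = ln n / ln 24. The ratio is (ln n / ln 2) · (ln 24 / ln n) = ln 24 / ln 2, a constant independent of n. So the limit is ln 24 / ln 2 = log_2(24).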